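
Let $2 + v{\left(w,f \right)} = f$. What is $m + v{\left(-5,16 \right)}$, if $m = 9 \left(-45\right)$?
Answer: $-391$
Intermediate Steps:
$m = -405$
$v{\left(w,f \right)} = -2 + f$
$m + v{\left(-5,16 \right)} = -405 + \left(-2 + 16\right) = -405 + 14 = -391$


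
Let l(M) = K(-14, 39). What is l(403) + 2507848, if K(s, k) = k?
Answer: 2507887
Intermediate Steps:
l(M) = 39
l(403) + 2507848 = 39 + 2507848 = 2507887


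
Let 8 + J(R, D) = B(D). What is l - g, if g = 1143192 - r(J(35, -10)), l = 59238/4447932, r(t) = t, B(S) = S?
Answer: -847486713747/741322 ≈ -1.1432e+6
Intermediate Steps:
J(R, D) = -8 + D
l = 9873/741322 (l = 59238*(1/4447932) = 9873/741322 ≈ 0.013318)
g = 1143210 (g = 1143192 - (-8 - 10) = 1143192 - 1*(-18) = 1143192 + 18 = 1143210)
l - g = 9873/741322 - 1*1143210 = 9873/741322 - 1143210 = -847486713747/741322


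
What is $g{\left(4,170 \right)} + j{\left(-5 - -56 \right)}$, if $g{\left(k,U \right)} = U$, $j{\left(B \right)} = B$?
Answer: $221$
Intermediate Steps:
$g{\left(4,170 \right)} + j{\left(-5 - -56 \right)} = 170 - -51 = 170 + \left(-5 + 56\right) = 170 + 51 = 221$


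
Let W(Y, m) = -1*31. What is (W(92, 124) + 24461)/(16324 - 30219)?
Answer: -698/397 ≈ -1.7582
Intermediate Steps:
W(Y, m) = -31
(W(92, 124) + 24461)/(16324 - 30219) = (-31 + 24461)/(16324 - 30219) = 24430/(-13895) = 24430*(-1/13895) = -698/397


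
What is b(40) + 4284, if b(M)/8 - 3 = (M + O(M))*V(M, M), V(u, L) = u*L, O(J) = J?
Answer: 1028308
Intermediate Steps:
V(u, L) = L*u
b(M) = 24 + 16*M³ (b(M) = 24 + 8*((M + M)*(M*M)) = 24 + 8*((2*M)*M²) = 24 + 8*(2*M³) = 24 + 16*M³)
b(40) + 4284 = (24 + 16*40³) + 4284 = (24 + 16*64000) + 4284 = (24 + 1024000) + 4284 = 1024024 + 4284 = 1028308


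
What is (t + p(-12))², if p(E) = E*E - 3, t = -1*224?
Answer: 6889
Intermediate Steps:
t = -224
p(E) = -3 + E² (p(E) = E² - 3 = -3 + E²)
(t + p(-12))² = (-224 + (-3 + (-12)²))² = (-224 + (-3 + 144))² = (-224 + 141)² = (-83)² = 6889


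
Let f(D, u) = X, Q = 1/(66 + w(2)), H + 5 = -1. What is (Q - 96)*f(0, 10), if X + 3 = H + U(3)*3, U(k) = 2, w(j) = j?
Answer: 19581/68 ≈ 287.96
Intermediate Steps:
H = -6 (H = -5 - 1 = -6)
X = -3 (X = -3 + (-6 + 2*3) = -3 + (-6 + 6) = -3 + 0 = -3)
Q = 1/68 (Q = 1/(66 + 2) = 1/68 ≈ 0.014706)
f(D, u) = -3
(Q - 96)*f(0, 10) = (1/68 - 96)*(-3) = -6527/68*(-3) = 19581/68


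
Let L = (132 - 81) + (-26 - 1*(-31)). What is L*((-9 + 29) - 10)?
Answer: 560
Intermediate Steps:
L = 56 (L = 51 + (-26 + 31) = 51 + 5 = 56)
L*((-9 + 29) - 10) = 56*((-9 + 29) - 10) = 56*(20 - 10) = 56*10 = 560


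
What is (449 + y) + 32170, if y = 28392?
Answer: 61011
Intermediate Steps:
(449 + y) + 32170 = (449 + 28392) + 32170 = 28841 + 32170 = 61011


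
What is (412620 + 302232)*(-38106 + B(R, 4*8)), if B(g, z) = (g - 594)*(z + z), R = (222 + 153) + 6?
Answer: -36985012776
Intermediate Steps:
R = 381 (R = 375 + 6 = 381)
B(g, z) = 2*z*(-594 + g) (B(g, z) = (-594 + g)*(2*z) = 2*z*(-594 + g))
(412620 + 302232)*(-38106 + B(R, 4*8)) = (412620 + 302232)*(-38106 + 2*(4*8)*(-594 + 381)) = 714852*(-38106 + 2*32*(-213)) = 714852*(-38106 - 13632) = 714852*(-51738) = -36985012776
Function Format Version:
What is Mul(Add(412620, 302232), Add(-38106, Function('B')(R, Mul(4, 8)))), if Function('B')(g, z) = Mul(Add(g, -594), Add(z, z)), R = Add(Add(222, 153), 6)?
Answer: -36985012776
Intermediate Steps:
R = 381 (R = Add(375, 6) = 381)
Function('B')(g, z) = Mul(2, z, Add(-594, g)) (Function('B')(g, z) = Mul(Add(-594, g), Mul(2, z)) = Mul(2, z, Add(-594, g)))
Mul(Add(412620, 302232), Add(-38106, Function('B')(R, Mul(4, 8)))) = Mul(Add(412620, 302232), Add(-38106, Mul(2, Mul(4, 8), Add(-594, 381)))) = Mul(714852, Add(-38106, Mul(2, 32, -213))) = Mul(714852, Add(-38106, -13632)) = Mul(714852, -51738) = -36985012776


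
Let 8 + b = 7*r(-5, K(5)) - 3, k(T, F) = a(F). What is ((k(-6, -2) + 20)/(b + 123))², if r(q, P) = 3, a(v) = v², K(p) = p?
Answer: 576/17689 ≈ 0.032563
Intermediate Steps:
k(T, F) = F²
b = 10 (b = -8 + (7*3 - 3) = -8 + (21 - 3) = -8 + 18 = 10)
((k(-6, -2) + 20)/(b + 123))² = (((-2)² + 20)/(10 + 123))² = ((4 + 20)/133)² = (24*(1/133))² = (24/133)² = 576/17689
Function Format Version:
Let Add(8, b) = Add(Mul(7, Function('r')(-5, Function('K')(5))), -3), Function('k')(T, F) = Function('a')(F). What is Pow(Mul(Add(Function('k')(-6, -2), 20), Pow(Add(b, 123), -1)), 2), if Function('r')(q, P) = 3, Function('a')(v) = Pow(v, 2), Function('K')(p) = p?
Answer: Rational(576, 17689) ≈ 0.032563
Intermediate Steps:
Function('k')(T, F) = Pow(F, 2)
b = 10 (b = Add(-8, Add(Mul(7, 3), -3)) = Add(-8, Add(21, -3)) = Add(-8, 18) = 10)
Pow(Mul(Add(Function('k')(-6, -2), 20), Pow(Add(b, 123), -1)), 2) = Pow(Mul(Add(Pow(-2, 2), 20), Pow(Add(10, 123), -1)), 2) = Pow(Mul(Add(4, 20), Pow(133, -1)), 2) = Pow(Mul(24, Rational(1, 133)), 2) = Pow(Rational(24, 133), 2) = Rational(576, 17689)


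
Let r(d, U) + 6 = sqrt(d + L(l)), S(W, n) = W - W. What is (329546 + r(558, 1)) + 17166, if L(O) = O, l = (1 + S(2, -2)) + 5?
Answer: 346706 + 2*sqrt(141) ≈ 3.4673e+5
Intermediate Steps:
S(W, n) = 0
l = 6 (l = (1 + 0) + 5 = 1 + 5 = 6)
r(d, U) = -6 + sqrt(6 + d) (r(d, U) = -6 + sqrt(d + 6) = -6 + sqrt(6 + d))
(329546 + r(558, 1)) + 17166 = (329546 + (-6 + sqrt(6 + 558))) + 17166 = (329546 + (-6 + sqrt(564))) + 17166 = (329546 + (-6 + 2*sqrt(141))) + 17166 = (329540 + 2*sqrt(141)) + 17166 = 346706 + 2*sqrt(141)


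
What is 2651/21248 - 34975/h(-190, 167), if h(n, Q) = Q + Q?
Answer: -371131683/3548416 ≈ -104.59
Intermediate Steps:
h(n, Q) = 2*Q
2651/21248 - 34975/h(-190, 167) = 2651/21248 - 34975/(2*167) = 2651*(1/21248) - 34975/334 = 2651/21248 - 34975*1/334 = 2651/21248 - 34975/334 = -371131683/3548416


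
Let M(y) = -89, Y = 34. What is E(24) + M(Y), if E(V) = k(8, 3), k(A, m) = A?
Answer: -81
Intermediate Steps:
E(V) = 8
E(24) + M(Y) = 8 - 89 = -81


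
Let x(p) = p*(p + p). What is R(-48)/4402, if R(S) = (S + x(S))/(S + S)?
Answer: -95/8804 ≈ -0.010791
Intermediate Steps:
x(p) = 2*p² (x(p) = p*(2*p) = 2*p²)
R(S) = (S + 2*S²)/(2*S) (R(S) = (S + 2*S²)/(S + S) = (S + 2*S²)/((2*S)) = (S + 2*S²)*(1/(2*S)) = (S + 2*S²)/(2*S))
R(-48)/4402 = (½ - 48)/4402 = -95/2*1/4402 = -95/8804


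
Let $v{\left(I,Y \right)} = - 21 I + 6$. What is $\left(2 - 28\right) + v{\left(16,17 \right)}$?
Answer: $-356$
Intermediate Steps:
$v{\left(I,Y \right)} = 6 - 21 I$
$\left(2 - 28\right) + v{\left(16,17 \right)} = \left(2 - 28\right) + \left(6 - 336\right) = -26 - 330 = -356$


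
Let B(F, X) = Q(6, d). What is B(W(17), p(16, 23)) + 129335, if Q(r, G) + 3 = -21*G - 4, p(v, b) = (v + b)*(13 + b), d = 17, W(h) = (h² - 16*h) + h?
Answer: 128971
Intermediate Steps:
W(h) = h² - 15*h
p(v, b) = (13 + b)*(b + v) (p(v, b) = (b + v)*(13 + b) = (13 + b)*(b + v))
Q(r, G) = -7 - 21*G (Q(r, G) = -3 + (-21*G - 4) = -3 + (-4 - 21*G) = -7 - 21*G)
B(F, X) = -364 (B(F, X) = -7 - 21*17 = -7 - 357 = -364)
B(W(17), p(16, 23)) + 129335 = -364 + 129335 = 128971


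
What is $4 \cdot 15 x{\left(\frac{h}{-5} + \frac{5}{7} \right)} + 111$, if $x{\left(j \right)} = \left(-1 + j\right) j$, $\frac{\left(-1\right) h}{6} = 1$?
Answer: $\frac{52923}{245} \approx 216.01$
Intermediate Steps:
$h = -6$ ($h = \left(-6\right) 1 = -6$)
$x{\left(j \right)} = j \left(-1 + j\right)$
$4 \cdot 15 x{\left(\frac{h}{-5} + \frac{5}{7} \right)} + 111 = 4 \cdot 15 \left(- \frac{6}{-5} + \frac{5}{7}\right) \left(-1 + \left(- \frac{6}{-5} + \frac{5}{7}\right)\right) + 111 = 60 \left(\left(-6\right) \left(- \frac{1}{5}\right) + 5 \cdot \frac{1}{7}\right) \left(-1 + \left(\left(-6\right) \left(- \frac{1}{5}\right) + 5 \cdot \frac{1}{7}\right)\right) + 111 = 60 \left(\frac{6}{5} + \frac{5}{7}\right) \left(-1 + \left(\frac{6}{5} + \frac{5}{7}\right)\right) + 111 = 60 \frac{67 \left(-1 + \frac{67}{35}\right)}{35} + 111 = 60 \cdot \frac{67}{35} \cdot \frac{32}{35} + 111 = 60 \cdot \frac{2144}{1225} + 111 = \frac{25728}{245} + 111 = \frac{52923}{245}$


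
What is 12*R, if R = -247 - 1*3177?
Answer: -41088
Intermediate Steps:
R = -3424 (R = -247 - 3177 = -3424)
12*R = 12*(-3424) = -41088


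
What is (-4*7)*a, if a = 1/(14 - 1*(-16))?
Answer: -14/15 ≈ -0.93333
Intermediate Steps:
a = 1/30 (a = 1/(14 + 16) = 1/30 ≈ 0.033333)
(-4*7)*a = -4*7*(1/30) = -28*1/30 = -14/15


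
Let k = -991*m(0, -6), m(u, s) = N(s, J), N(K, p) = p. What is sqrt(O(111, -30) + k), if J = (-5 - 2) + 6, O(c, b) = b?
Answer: 31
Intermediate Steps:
J = -1 (J = -7 + 6 = -1)
m(u, s) = -1
k = 991 (k = -991*(-1) = 991)
sqrt(O(111, -30) + k) = sqrt(-30 + 991) = sqrt(961) = 31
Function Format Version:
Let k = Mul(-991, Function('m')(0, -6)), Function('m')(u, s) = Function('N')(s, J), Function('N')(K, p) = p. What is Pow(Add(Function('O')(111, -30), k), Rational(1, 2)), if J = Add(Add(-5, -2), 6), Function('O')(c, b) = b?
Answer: 31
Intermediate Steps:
J = -1 (J = Add(-7, 6) = -1)
Function('m')(u, s) = -1
k = 991 (k = Mul(-991, -1) = 991)
Pow(Add(Function('O')(111, -30), k), Rational(1, 2)) = Pow(Add(-30, 991), Rational(1, 2)) = Pow(961, Rational(1, 2)) = 31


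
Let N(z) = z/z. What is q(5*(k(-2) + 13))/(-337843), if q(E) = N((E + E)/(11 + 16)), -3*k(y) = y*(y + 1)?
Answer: -1/337843 ≈ -2.9600e-6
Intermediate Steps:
k(y) = -y*(1 + y)/3 (k(y) = -y*(y + 1)/3 = -y*(1 + y)/3)
N(z) = 1
q(E) = 1
q(5*(k(-2) + 13))/(-337843) = 1/(-337843) = 1*(-1/337843) = -1/337843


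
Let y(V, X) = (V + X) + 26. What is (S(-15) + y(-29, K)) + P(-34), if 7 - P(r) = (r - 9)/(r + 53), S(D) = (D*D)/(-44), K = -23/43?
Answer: 22095/35948 ≈ 0.61464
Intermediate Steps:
K = -23/43 (K = -23*1/43 = -23/43 ≈ -0.53488)
S(D) = -D²/44 (S(D) = D²*(-1/44) = -D²/44)
y(V, X) = 26 + V + X
P(r) = 7 - (-9 + r)/(53 + r) (P(r) = 7 - (r - 9)/(r + 53) = 7 - (-9 + r)/(53 + r))
(S(-15) + y(-29, K)) + P(-34) = (-1/44*(-15)² + (26 - 29 - 23/43)) + 2*(190 + 3*(-34))/(53 - 34) = (-1/44*225 - 152/43) + 2*(190 - 102)/19 = (-225/44 - 152/43) + 2*(1/19)*88 = -16363/1892 + 176/19 = 22095/35948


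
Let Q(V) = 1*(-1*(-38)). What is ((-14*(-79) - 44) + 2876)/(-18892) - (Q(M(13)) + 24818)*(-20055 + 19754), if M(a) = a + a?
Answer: 70671720607/9446 ≈ 7.4817e+6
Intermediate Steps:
M(a) = 2*a
Q(V) = 38 (Q(V) = 1*38 = 38)
((-14*(-79) - 44) + 2876)/(-18892) - (Q(M(13)) + 24818)*(-20055 + 19754) = ((-14*(-79) - 44) + 2876)/(-18892) - (38 + 24818)*(-20055 + 19754) = ((1106 - 44) + 2876)*(-1/18892) - 24856*(-301) = (1062 + 2876)*(-1/18892) - 1*(-7481656) = 3938*(-1/18892) + 7481656 = -1969/9446 + 7481656 = 70671720607/9446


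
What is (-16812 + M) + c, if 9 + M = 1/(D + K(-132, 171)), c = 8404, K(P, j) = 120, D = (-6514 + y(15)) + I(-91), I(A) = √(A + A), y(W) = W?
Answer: -342503080570/40691823 - I*√182/40691823 ≈ -8417.0 - 3.3153e-7*I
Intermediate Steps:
I(A) = √2*√A (I(A) = √(2*A) = √2*√A)
D = -6499 + I*√182 (D = (-6514 + 15) + √2*√(-91) = -6499 + √2*(I*√91) = -6499 + I*√182 ≈ -6499.0 + 13.491*I)
M = -9 + 1/(-6379 + I*√182) (M = -9 + 1/((-6499 + I*√182) + 120) = -9 + 1/(-6379 + I*√182) ≈ -9.0002 - 3.3153e-7*I)
(-16812 + M) + c = (-16812 + (-366232786/40691823 - I*√182/40691823)) + 8404 = (-684477161062/40691823 - I*√182/40691823) + 8404 = -342503080570/40691823 - I*√182/40691823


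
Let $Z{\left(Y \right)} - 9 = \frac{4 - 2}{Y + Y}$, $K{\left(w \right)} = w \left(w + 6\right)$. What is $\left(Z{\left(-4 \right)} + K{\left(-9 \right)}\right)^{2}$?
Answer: $\frac{20449}{16} \approx 1278.1$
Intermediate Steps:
$K{\left(w \right)} = w \left(6 + w\right)$
$Z{\left(Y \right)} = 9 + \frac{1}{Y}$ ($Z{\left(Y \right)} = 9 + \frac{4 - 2}{Y + Y} = 9 + \frac{2}{2 Y} = 9 + 2 \frac{1}{2 Y} = 9 + \frac{1}{Y}$)
$\left(Z{\left(-4 \right)} + K{\left(-9 \right)}\right)^{2} = \left(\left(9 + \frac{1}{-4}\right) - 9 \left(6 - 9\right)\right)^{2} = \left(\left(9 - \frac{1}{4}\right) - -27\right)^{2} = \left(\frac{35}{4} + 27\right)^{2} = \left(\frac{143}{4}\right)^{2} = \frac{20449}{16}$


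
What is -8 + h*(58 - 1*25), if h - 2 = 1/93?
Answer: 1809/31 ≈ 58.355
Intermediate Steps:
h = 187/93 (h = 2 + 1/93 = 187/93 ≈ 2.0108)
-8 + h*(58 - 1*25) = -8 + 187*(58 - 1*25)/93 = -8 + 187*(58 - 25)/93 = -8 + (187/93)*33 = -8 + 2057/31 = 1809/31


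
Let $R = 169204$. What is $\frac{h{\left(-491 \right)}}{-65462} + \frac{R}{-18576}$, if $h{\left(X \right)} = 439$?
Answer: $- \frac{1385573389}{152002764} \approx -9.1154$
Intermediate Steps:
$\frac{h{\left(-491 \right)}}{-65462} + \frac{R}{-18576} = \frac{439}{-65462} + \frac{169204}{-18576} = 439 \left(- \frac{1}{65462}\right) + 169204 \left(- \frac{1}{18576}\right) = - \frac{439}{65462} - \frac{42301}{4644} = - \frac{1385573389}{152002764}$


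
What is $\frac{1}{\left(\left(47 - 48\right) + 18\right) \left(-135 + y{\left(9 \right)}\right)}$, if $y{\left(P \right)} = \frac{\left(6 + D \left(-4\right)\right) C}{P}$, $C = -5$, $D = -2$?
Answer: $- \frac{9}{21845} \approx -0.00041199$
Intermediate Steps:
$y{\left(P \right)} = - \frac{70}{P}$ ($y{\left(P \right)} = \frac{\left(6 - -8\right) \left(-5\right)}{P} = \frac{\left(6 + 8\right) \left(-5\right)}{P} = \frac{14 \left(-5\right)}{P} = - \frac{70}{P}$)
$\frac{1}{\left(\left(47 - 48\right) + 18\right) \left(-135 + y{\left(9 \right)}\right)} = \frac{1}{\left(\left(47 - 48\right) + 18\right) \left(-135 - \frac{70}{9}\right)} = \frac{1}{\left(-1 + 18\right) \left(-135 - \frac{70}{9}\right)} = \frac{1}{17 \left(-135 - \frac{70}{9}\right)} = \frac{1}{17 \left(- \frac{1285}{9}\right)} = \frac{1}{- \frac{21845}{9}} = - \frac{9}{21845}$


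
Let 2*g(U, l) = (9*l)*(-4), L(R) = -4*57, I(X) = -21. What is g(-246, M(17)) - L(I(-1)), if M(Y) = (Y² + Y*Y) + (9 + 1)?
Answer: -10356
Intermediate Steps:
M(Y) = 10 + 2*Y² (M(Y) = (Y² + Y²) + 10 = 2*Y² + 10 = 10 + 2*Y²)
L(R) = -228
g(U, l) = -18*l (g(U, l) = ((9*l)*(-4))/2 = (-36*l)/2 = -18*l)
g(-246, M(17)) - L(I(-1)) = -18*(10 + 2*17²) - 1*(-228) = -18*(10 + 2*289) + 228 = -18*(10 + 578) + 228 = -18*588 + 228 = -10584 + 228 = -10356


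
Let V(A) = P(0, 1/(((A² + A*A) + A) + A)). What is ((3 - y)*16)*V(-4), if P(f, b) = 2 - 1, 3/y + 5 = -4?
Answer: 160/3 ≈ 53.333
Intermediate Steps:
y = -⅓ (y = 3/(-5 - 4) = 3/(-9) = 3*(-⅑) = -⅓ ≈ -0.33333)
P(f, b) = 1
V(A) = 1
((3 - y)*16)*V(-4) = ((3 - 1*(-⅓))*16)*1 = ((3 + ⅓)*16)*1 = ((10/3)*16)*1 = (160/3)*1 = 160/3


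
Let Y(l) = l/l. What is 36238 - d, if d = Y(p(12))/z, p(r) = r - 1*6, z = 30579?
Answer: 1108121801/30579 ≈ 36238.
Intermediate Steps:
p(r) = -6 + r (p(r) = r - 6 = -6 + r)
Y(l) = 1
d = 1/30579 ≈ 3.2702e-5
36238 - d = 36238 - 1*1/30579 = 36238 - 1/30579 = 1108121801/30579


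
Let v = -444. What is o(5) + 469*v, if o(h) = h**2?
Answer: -208211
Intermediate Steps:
o(5) + 469*v = 5**2 + 469*(-444) = 25 - 208236 = -208211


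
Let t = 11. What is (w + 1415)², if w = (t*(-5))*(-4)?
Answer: 2673225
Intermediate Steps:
w = 220 (w = (11*(-5))*(-4) = -55*(-4) = 220)
(w + 1415)² = (220 + 1415)² = 1635² = 2673225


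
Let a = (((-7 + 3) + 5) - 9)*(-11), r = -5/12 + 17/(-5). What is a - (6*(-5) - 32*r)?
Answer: -62/15 ≈ -4.1333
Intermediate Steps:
r = -229/60 (r = -5*1/12 + 17*(-⅕) = -5/12 - 17/5 = -229/60 ≈ -3.8167)
a = 88 (a = ((-4 + 5) - 9)*(-11) = (1 - 9)*(-11) = -8*(-11) = 88)
a - (6*(-5) - 32*r) = 88 - (6*(-5) - 32*(-229/60)) = 88 - (-30 + 1832/15) = 88 - 1*1382/15 = 88 - 1382/15 = -62/15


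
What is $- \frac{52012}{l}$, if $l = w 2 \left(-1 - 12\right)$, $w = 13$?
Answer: $\frac{26006}{169} \approx 153.88$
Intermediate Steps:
$l = -338$ ($l = 13 \cdot 2 \left(-1 - 12\right) = 26 \left(-1 - 12\right) = 26 \left(-13\right) = -338$)
$- \frac{52012}{l} = - \frac{52012}{-338} = \left(-52012\right) \left(- \frac{1}{338}\right) = \frac{26006}{169}$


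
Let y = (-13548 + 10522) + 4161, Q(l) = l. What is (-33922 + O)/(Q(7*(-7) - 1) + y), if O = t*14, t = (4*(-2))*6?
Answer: -4942/155 ≈ -31.884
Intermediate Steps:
t = -48 (t = -8*6 = -48)
y = 1135 (y = -3026 + 4161 = 1135)
O = -672 (O = -48*14 = -672)
(-33922 + O)/(Q(7*(-7) - 1) + y) = (-33922 - 672)/((7*(-7) - 1) + 1135) = -34594/((-49 - 1) + 1135) = -34594/(-50 + 1135) = -34594/1085 = -34594*1/1085 = -4942/155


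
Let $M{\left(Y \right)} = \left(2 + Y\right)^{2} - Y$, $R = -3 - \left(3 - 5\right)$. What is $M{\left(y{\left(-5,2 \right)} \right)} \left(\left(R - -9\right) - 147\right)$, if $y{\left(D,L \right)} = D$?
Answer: $-1946$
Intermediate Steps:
$R = -1$ ($R = -3 - -2 = -3 + 2 = -1$)
$M{\left(y{\left(-5,2 \right)} \right)} \left(\left(R - -9\right) - 147\right) = \left(\left(2 - 5\right)^{2} - -5\right) \left(\left(-1 - -9\right) - 147\right) = \left(\left(-3\right)^{2} + 5\right) \left(\left(-1 + 9\right) - 147\right) = \left(9 + 5\right) \left(8 - 147\right) = 14 \left(-139\right) = -1946$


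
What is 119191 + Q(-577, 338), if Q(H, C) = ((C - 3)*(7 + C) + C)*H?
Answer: -66762610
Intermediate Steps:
Q(H, C) = H*(C + (-3 + C)*(7 + C)) (Q(H, C) = ((-3 + C)*(7 + C) + C)*H = (C + (-3 + C)*(7 + C))*H = H*(C + (-3 + C)*(7 + C)))
119191 + Q(-577, 338) = 119191 - 577*(-21 + 338**2 + 5*338) = 119191 - 577*(-21 + 114244 + 1690) = 119191 - 577*115913 = 119191 - 66881801 = -66762610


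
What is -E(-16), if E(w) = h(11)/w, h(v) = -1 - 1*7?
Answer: -½ ≈ -0.50000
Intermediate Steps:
h(v) = -8 (h(v) = -1 - 7 = -8)
E(w) = -8/w
-E(-16) = -(-8)/(-16) = -(-8)*(-1)/16 = -1*½ = -½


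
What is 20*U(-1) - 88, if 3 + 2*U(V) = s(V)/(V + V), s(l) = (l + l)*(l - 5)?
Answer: -178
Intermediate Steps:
s(l) = 2*l*(-5 + l) (s(l) = (2*l)*(-5 + l) = 2*l*(-5 + l))
U(V) = -4 + V/2 (U(V) = -3/2 + ((2*V*(-5 + V))/(V + V))/2 = -3/2 + ((2*V*(-5 + V))/((2*V)))/2 = -3/2 + ((2*V*(-5 + V))*(1/(2*V)))/2 = -3/2 + (-5 + V)/2 = -3/2 + (-5/2 + V/2) = -4 + V/2)
20*U(-1) - 88 = 20*(-4 + (½)*(-1)) - 88 = 20*(-4 - ½) - 88 = 20*(-9/2) - 88 = -90 - 88 = -178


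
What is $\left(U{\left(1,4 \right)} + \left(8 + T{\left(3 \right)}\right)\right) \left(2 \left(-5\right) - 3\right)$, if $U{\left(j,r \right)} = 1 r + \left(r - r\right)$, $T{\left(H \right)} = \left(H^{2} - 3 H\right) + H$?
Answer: $-195$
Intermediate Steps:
$T{\left(H \right)} = H^{2} - 2 H$
$U{\left(j,r \right)} = r$ ($U{\left(j,r \right)} = r + 0 = r$)
$\left(U{\left(1,4 \right)} + \left(8 + T{\left(3 \right)}\right)\right) \left(2 \left(-5\right) - 3\right) = \left(4 + \left(8 + 3 \left(-2 + 3\right)\right)\right) \left(2 \left(-5\right) - 3\right) = \left(4 + \left(8 + 3 \cdot 1\right)\right) \left(-10 - 3\right) = \left(4 + \left(8 + 3\right)\right) \left(-13\right) = \left(4 + 11\right) \left(-13\right) = 15 \left(-13\right) = -195$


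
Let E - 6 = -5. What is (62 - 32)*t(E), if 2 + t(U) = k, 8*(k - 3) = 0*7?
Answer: 30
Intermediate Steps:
E = 1 (E = 6 - 5 = 1)
k = 3 (k = 3 + (0*7)/8 = 3 + (⅛)*0 = 3 + 0 = 3)
t(U) = 1 (t(U) = -2 + 3 = 1)
(62 - 32)*t(E) = (62 - 32)*1 = 30*1 = 30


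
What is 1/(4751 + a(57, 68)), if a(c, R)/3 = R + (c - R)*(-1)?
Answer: 1/4988 ≈ 0.00020048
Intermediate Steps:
a(c, R) = -3*c + 6*R (a(c, R) = 3*(R + (c - R)*(-1)) = 3*(R + (R - c)) = 3*(-c + 2*R) = -3*c + 6*R)
1/(4751 + a(57, 68)) = 1/(4751 + (-3*57 + 6*68)) = 1/(4751 + (-171 + 408)) = 1/(4751 + 237) = 1/4988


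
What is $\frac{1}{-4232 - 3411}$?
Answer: $- \frac{1}{7643} \approx -0.00013084$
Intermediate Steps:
$\frac{1}{-4232 - 3411} = \frac{1}{-7643} = - \frac{1}{7643}$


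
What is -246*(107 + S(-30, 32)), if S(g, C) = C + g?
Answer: -26814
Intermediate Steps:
-246*(107 + S(-30, 32)) = -246*(107 + (32 - 30)) = -246*(107 + 2) = -246*109 = -26814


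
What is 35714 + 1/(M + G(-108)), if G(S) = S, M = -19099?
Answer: 685958797/19207 ≈ 35714.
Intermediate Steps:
35714 + 1/(M + G(-108)) = 35714 + 1/(-19099 - 108) = 35714 + 1/(-19207) = 35714 - 1/19207 = 685958797/19207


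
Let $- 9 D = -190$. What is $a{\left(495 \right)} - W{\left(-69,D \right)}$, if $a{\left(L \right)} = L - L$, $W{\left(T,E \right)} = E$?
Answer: $- \frac{190}{9} \approx -21.111$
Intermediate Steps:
$D = \frac{190}{9}$ ($D = \left(- \frac{1}{9}\right) \left(-190\right) = \frac{190}{9} \approx 21.111$)
$a{\left(L \right)} = 0$
$a{\left(495 \right)} - W{\left(-69,D \right)} = 0 - \frac{190}{9} = - \frac{190}{9}$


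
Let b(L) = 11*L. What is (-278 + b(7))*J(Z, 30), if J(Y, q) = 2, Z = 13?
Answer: -402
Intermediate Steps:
(-278 + b(7))*J(Z, 30) = (-278 + 11*7)*2 = (-278 + 77)*2 = -201*2 = -402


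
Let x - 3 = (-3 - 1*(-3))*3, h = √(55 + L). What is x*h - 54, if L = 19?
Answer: -54 + 3*√74 ≈ -28.193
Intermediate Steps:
h = √74 (h = √(55 + 19) = √74 ≈ 8.6023)
x = 3 (x = 3 + (-3 - 1*(-3))*3 = 3 + (-3 + 3)*3 = 3 + 0*3 = 3 + 0 = 3)
x*h - 54 = 3*√74 - 54 = -54 + 3*√74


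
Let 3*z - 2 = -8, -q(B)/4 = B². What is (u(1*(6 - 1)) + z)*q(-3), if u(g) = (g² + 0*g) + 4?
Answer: -972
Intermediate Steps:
q(B) = -4*B²
u(g) = 4 + g² (u(g) = (g² + 0) + 4 = g² + 4 = 4 + g²)
z = -2 (z = ⅔ + (⅓)*(-8) = ⅔ - 8/3 = -2)
(u(1*(6 - 1)) + z)*q(-3) = ((4 + (1*(6 - 1))²) - 2)*(-4*(-3)²) = ((4 + (1*5)²) - 2)*(-4*9) = ((4 + 5²) - 2)*(-36) = ((4 + 25) - 2)*(-36) = (29 - 2)*(-36) = 27*(-36) = -972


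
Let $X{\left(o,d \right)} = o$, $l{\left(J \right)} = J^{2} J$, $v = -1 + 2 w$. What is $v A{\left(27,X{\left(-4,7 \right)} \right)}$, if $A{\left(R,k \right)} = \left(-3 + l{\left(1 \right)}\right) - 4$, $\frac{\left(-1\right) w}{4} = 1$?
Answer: $54$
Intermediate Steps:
$w = -4$ ($w = \left(-4\right) 1 = -4$)
$v = -9$ ($v = -1 + 2 \left(-4\right) = -1 - 8 = -9$)
$l{\left(J \right)} = J^{3}$
$A{\left(R,k \right)} = -6$ ($A{\left(R,k \right)} = \left(-3 + 1^{3}\right) - 4 = \left(-3 + 1\right) - 4 = -2 - 4 = -6$)
$v A{\left(27,X{\left(-4,7 \right)} \right)} = \left(-9\right) \left(-6\right) = 54$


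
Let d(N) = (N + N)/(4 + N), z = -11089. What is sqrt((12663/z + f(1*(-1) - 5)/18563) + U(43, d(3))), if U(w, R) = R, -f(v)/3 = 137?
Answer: I*sqrt(637281436518205206)/1440915749 ≈ 0.55402*I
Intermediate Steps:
f(v) = -411 (f(v) = -3*137 = -411)
d(N) = 2*N/(4 + N) (d(N) = (2*N)/(4 + N) = 2*N/(4 + N))
sqrt((12663/z + f(1*(-1) - 5)/18563) + U(43, d(3))) = sqrt((12663/(-11089) - 411/18563) + 2*3/(4 + 3)) = sqrt((12663*(-1/11089) - 411*1/18563) + 2*3/7) = sqrt((-12663/11089 - 411/18563) + 2*3*(1/7)) = sqrt(-239620848/205845107 + 6/7) = sqrt(-442275294/1440915749) = I*sqrt(637281436518205206)/1440915749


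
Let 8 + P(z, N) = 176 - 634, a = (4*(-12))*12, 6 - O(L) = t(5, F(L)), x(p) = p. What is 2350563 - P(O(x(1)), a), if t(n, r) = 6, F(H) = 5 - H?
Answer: 2351029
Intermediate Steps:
O(L) = 0 (O(L) = 6 - 1*6 = 6 - 6 = 0)
a = -576 (a = -48*12 = -576)
P(z, N) = -466 (P(z, N) = -8 + (176 - 634) = -8 - 458 = -466)
2350563 - P(O(x(1)), a) = 2350563 - 1*(-466) = 2350563 + 466 = 2351029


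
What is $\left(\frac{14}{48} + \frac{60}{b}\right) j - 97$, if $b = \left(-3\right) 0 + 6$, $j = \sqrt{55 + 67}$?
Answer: $-97 + \frac{247 \sqrt{122}}{24} \approx 16.675$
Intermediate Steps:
$j = \sqrt{122} \approx 11.045$
$b = 6$ ($b = 0 + 6 = 6$)
$\left(\frac{14}{48} + \frac{60}{b}\right) j - 97 = \left(\frac{14}{48} + \frac{60}{6}\right) \sqrt{122} - 97 = \left(14 \cdot \frac{1}{48} + 60 \cdot \frac{1}{6}\right) \sqrt{122} - 97 = \left(\frac{7}{24} + 10\right) \sqrt{122} - 97 = \frac{247 \sqrt{122}}{24} - 97 = -97 + \frac{247 \sqrt{122}}{24}$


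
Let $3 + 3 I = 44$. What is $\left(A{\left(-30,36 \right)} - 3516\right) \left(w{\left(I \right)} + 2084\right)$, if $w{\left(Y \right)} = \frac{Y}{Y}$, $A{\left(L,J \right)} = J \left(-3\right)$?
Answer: $-7556040$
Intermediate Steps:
$A{\left(L,J \right)} = - 3 J$
$I = \frac{41}{3}$ ($I = -1 + \frac{1}{3} \cdot 44 = -1 + \frac{44}{3} = \frac{41}{3} \approx 13.667$)
$w{\left(Y \right)} = 1$
$\left(A{\left(-30,36 \right)} - 3516\right) \left(w{\left(I \right)} + 2084\right) = \left(\left(-3\right) 36 - 3516\right) \left(1 + 2084\right) = \left(-108 - 3516\right) 2085 = \left(-3624\right) 2085 = -7556040$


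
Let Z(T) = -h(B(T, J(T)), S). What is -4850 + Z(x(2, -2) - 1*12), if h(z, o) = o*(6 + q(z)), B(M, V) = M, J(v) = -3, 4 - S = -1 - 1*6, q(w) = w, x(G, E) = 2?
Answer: -4806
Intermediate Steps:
S = 11 (S = 4 - (-1 - 1*6) = 4 - (-1 - 6) = 4 - 1*(-7) = 4 + 7 = 11)
h(z, o) = o*(6 + z)
Z(T) = -66 - 11*T (Z(T) = -11*(6 + T) = -(66 + 11*T) = -66 - 11*T)
-4850 + Z(x(2, -2) - 1*12) = -4850 + (-66 - 11*(2 - 1*12)) = -4850 + (-66 - 11*(2 - 12)) = -4850 + (-66 - 11*(-10)) = -4850 + (-66 + 110) = -4850 + 44 = -4806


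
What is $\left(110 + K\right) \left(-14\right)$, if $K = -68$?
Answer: $-588$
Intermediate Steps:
$\left(110 + K\right) \left(-14\right) = \left(110 - 68\right) \left(-14\right) = 42 \left(-14\right) = -588$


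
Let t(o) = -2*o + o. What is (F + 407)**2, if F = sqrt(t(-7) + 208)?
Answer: (407 + sqrt(215))**2 ≈ 1.7780e+5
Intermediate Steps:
t(o) = -o
F = sqrt(215) (F = sqrt(-1*(-7) + 208) = sqrt(7 + 208) = sqrt(215) ≈ 14.663)
(F + 407)**2 = (sqrt(215) + 407)**2 = (407 + sqrt(215))**2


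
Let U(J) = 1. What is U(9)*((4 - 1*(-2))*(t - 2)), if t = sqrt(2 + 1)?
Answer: -12 + 6*sqrt(3) ≈ -1.6077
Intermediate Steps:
t = sqrt(3) ≈ 1.7320
U(9)*((4 - 1*(-2))*(t - 2)) = 1*((4 - 1*(-2))*(sqrt(3) - 2)) = 1*((4 + 2)*(-2 + sqrt(3))) = 1*(6*(-2 + sqrt(3))) = 1*(-12 + 6*sqrt(3)) = -12 + 6*sqrt(3)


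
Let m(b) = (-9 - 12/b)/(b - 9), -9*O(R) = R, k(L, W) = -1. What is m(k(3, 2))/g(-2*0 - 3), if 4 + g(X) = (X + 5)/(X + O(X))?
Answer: 6/95 ≈ 0.063158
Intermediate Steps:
O(R) = -R/9
g(X) = -4 + 9*(5 + X)/(8*X) (g(X) = -4 + (X + 5)/(X - X/9) = -4 + (5 + X)/((8*X/9)) = -4 + (5 + X)*(9/(8*X)) = -4 + 9*(5 + X)/(8*X))
m(b) = (-9 - 12/b)/(-9 + b)
m(k(3, 2))/g(-2*0 - 3) = (3*(-4 - 3*(-1))/(-1*(-9 - 1)))/(((45 - 23*(-2*0 - 3))/(8*(-2*0 - 3)))) = (3*(-1)*(-4 + 3)/(-10))/(((45 - 23*(0 - 3))/(8*(0 - 3)))) = (3*(-1)*(-1/10)*(-1))/(((1/8)*(45 - 23*(-3))/(-3))) = -3*(-24/(45 + 69))/10 = -3/(10*((1/8)*(-1/3)*114)) = -3/(10*(-19/4)) = -3/10*(-4/19) = 6/95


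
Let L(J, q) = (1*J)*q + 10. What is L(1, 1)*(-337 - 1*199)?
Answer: -5896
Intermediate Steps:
L(J, q) = 10 + J*q (L(J, q) = J*q + 10 = 10 + J*q)
L(1, 1)*(-337 - 1*199) = (10 + 1*1)*(-337 - 1*199) = (10 + 1)*(-337 - 199) = 11*(-536) = -5896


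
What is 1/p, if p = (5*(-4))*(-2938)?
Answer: 1/58760 ≈ 1.7018e-5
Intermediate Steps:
p = 58760 (p = -20*(-2938) = 58760)
1/p = 1/58760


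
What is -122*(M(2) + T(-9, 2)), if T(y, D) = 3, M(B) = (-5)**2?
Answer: -3416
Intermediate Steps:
M(B) = 25
-122*(M(2) + T(-9, 2)) = -122*(25 + 3) = -122*28 = -3416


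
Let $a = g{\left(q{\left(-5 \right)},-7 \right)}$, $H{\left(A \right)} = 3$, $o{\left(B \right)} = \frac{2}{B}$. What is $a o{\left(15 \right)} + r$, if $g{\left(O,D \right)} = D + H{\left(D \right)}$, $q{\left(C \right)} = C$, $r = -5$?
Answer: $- \frac{83}{15} \approx -5.5333$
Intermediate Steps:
$g{\left(O,D \right)} = 3 + D$ ($g{\left(O,D \right)} = D + 3 = 3 + D$)
$a = -4$ ($a = 3 - 7 = -4$)
$a o{\left(15 \right)} + r = - 4 \cdot \frac{2}{15} - 5 = - 4 \cdot 2 \cdot \frac{1}{15} - 5 = \left(-4\right) \frac{2}{15} - 5 = - \frac{8}{15} - 5 = - \frac{83}{15}$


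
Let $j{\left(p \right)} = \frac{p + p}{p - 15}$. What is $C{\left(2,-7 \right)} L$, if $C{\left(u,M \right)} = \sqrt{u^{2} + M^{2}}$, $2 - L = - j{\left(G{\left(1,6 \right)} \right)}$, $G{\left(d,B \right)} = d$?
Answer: $\frac{13 \sqrt{53}}{7} \approx 13.52$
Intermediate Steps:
$j{\left(p \right)} = \frac{2 p}{-15 + p}$
$L = \frac{13}{7}$ ($L = 2 - - \frac{2 \cdot 1}{-15 + 1} = 2 - - \frac{2 \cdot 1}{-14} = 2 - - \frac{2 \cdot 1 \left(-1\right)}{14} = 2 - \left(-1\right) \left(- \frac{1}{7}\right) = 2 - \frac{1}{7} = \frac{13}{7} \approx 1.8571$)
$C{\left(u,M \right)} = \sqrt{M^{2} + u^{2}}$
$C{\left(2,-7 \right)} L = \sqrt{\left(-7\right)^{2} + 2^{2}} \cdot \frac{13}{7} = \sqrt{49 + 4} \cdot \frac{13}{7} = \sqrt{53} \cdot \frac{13}{7} = \frac{13 \sqrt{53}}{7}$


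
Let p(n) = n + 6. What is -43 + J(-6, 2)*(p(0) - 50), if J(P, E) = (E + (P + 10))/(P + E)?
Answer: 23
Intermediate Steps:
p(n) = 6 + n
J(P, E) = (10 + E + P)/(E + P) (J(P, E) = (E + (10 + P))/(E + P) = (10 + E + P)/(E + P))
-43 + J(-6, 2)*(p(0) - 50) = -43 + ((10 + 2 - 6)/(2 - 6))*((6 + 0) - 50) = -43 + (6/(-4))*(6 - 50) = -43 - ¼*6*(-44) = -43 - 3/2*(-44) = -43 + 66 = 23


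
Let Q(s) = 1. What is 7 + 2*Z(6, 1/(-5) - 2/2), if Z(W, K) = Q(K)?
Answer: 9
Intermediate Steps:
Z(W, K) = 1
7 + 2*Z(6, 1/(-5) - 2/2) = 7 + 2*1 = 7 + 2 = 9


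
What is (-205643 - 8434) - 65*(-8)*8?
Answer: -209917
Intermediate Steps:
(-205643 - 8434) - 65*(-8)*8 = -214077 + 520*8 = -214077 + 4160 = -209917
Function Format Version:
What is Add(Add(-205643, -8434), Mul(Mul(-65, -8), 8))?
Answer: -209917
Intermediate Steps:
Add(Add(-205643, -8434), Mul(Mul(-65, -8), 8)) = Add(-214077, Mul(520, 8)) = Add(-214077, 4160) = -209917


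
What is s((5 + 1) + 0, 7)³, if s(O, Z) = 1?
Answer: 1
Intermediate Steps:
s((5 + 1) + 0, 7)³ = 1³ = 1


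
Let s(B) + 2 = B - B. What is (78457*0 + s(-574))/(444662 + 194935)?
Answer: -2/639597 ≈ -3.1270e-6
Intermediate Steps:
s(B) = -2 (s(B) = -2 + (B - B) = -2 + 0 = -2)
(78457*0 + s(-574))/(444662 + 194935) = (78457*0 - 2)/(444662 + 194935) = (0 - 2)/639597 = -2*1/639597 = -2/639597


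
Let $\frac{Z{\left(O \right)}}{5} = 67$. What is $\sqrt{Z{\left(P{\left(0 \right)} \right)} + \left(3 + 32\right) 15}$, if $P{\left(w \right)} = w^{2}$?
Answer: $2 \sqrt{215} \approx 29.326$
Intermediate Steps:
$Z{\left(O \right)} = 335$ ($Z{\left(O \right)} = 5 \cdot 67 = 335$)
$\sqrt{Z{\left(P{\left(0 \right)} \right)} + \left(3 + 32\right) 15} = \sqrt{335 + \left(3 + 32\right) 15} = \sqrt{335 + 35 \cdot 15} = \sqrt{335 + 525} = \sqrt{860} = 2 \sqrt{215}$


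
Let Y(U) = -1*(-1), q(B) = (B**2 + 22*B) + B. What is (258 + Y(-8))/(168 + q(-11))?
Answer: 259/36 ≈ 7.1944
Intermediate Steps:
q(B) = B**2 + 23*B
Y(U) = 1
(258 + Y(-8))/(168 + q(-11)) = (258 + 1)/(168 - 11*(23 - 11)) = 259/(168 - 11*12) = 259/(168 - 132) = 259/36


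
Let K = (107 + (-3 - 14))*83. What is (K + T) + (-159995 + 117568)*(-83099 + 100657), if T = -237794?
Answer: -745163590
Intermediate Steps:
K = 7470 (K = (107 - 17)*83 = 90*83 = 7470)
(K + T) + (-159995 + 117568)*(-83099 + 100657) = (7470 - 237794) + (-159995 + 117568)*(-83099 + 100657) = -230324 - 42427*17558 = -230324 - 744933266 = -745163590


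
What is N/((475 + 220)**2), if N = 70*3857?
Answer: 53998/96605 ≈ 0.55896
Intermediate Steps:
N = 269990
N/((475 + 220)**2) = 269990/((475 + 220)**2) = 269990/(695**2) = 269990/483025 = 269990*(1/483025) = 53998/96605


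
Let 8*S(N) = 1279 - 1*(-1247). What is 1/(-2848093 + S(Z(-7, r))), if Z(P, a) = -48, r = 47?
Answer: -4/11391109 ≈ -3.5115e-7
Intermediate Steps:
S(N) = 1263/4 (S(N) = (1279 - 1*(-1247))/8 = (1279 + 1247)/8 = (⅛)*2526 = 1263/4)
1/(-2848093 + S(Z(-7, r))) = 1/(-2848093 + 1263/4) = 1/(-11391109/4) = -4/11391109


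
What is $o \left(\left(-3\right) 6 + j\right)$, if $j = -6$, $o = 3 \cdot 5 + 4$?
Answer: $-456$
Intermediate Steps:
$o = 19$ ($o = 15 + 4 = 19$)
$o \left(\left(-3\right) 6 + j\right) = 19 \left(\left(-3\right) 6 - 6\right) = 19 \left(-18 - 6\right) = 19 \left(-24\right) = -456$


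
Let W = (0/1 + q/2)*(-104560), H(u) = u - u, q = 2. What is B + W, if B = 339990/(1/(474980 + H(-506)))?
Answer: 161488345640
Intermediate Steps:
H(u) = 0
B = 161488450200 (B = 339990/(1/(474980 + 0)) = 339990/(1/474980) = 339990*474980 = 161488450200)
W = -104560 (W = (0/1 + 2/2)*(-104560) = (0*1 + 2*(1/2))*(-104560) = (0 + 1)*(-104560) = 1*(-104560) = -104560)
B + W = 161488450200 - 104560 = 161488345640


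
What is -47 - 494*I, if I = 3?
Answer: -1529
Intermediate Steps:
-47 - 494*I = -47 - 494*3 = -47 - 38*39 = -47 - 1482 = -1529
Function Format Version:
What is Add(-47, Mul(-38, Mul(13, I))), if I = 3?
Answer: -1529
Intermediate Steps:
Add(-47, Mul(-38, Mul(13, I))) = Add(-47, Mul(-38, Mul(13, 3))) = Add(-47, Mul(-38, 39)) = Add(-47, -1482) = -1529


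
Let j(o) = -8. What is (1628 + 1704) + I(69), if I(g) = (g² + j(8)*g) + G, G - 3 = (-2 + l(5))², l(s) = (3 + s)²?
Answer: 11388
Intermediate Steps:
G = 3847 (G = 3 + (-2 + (3 + 5)²)² = 3 + (-2 + 8²)² = 3 + (-2 + 64)² = 3 + 62² = 3 + 3844 = 3847)
I(g) = 3847 + g² - 8*g (I(g) = (g² - 8*g) + 3847 = 3847 + g² - 8*g)
(1628 + 1704) + I(69) = (1628 + 1704) + (3847 + 69² - 8*69) = 3332 + (3847 + 4761 - 552) = 3332 + 8056 = 11388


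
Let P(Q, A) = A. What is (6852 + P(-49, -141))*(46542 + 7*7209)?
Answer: 651000555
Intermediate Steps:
(6852 + P(-49, -141))*(46542 + 7*7209) = (6852 - 141)*(46542 + 7*7209) = 6711*(46542 + 50463) = 6711*97005 = 651000555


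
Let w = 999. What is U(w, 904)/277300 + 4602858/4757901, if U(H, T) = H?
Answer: 427041888833/439788649100 ≈ 0.97102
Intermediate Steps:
U(w, 904)/277300 + 4602858/4757901 = 999/277300 + 4602858/4757901 = 999*(1/277300) + 4602858*(1/4757901) = 999/277300 + 1534286/1585967 = 427041888833/439788649100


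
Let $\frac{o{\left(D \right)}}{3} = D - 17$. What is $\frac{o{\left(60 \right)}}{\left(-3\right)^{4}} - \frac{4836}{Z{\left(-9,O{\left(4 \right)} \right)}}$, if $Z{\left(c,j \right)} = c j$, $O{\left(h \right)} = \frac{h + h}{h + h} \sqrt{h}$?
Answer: $\frac{7297}{27} \approx 270.26$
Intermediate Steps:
$o{\left(D \right)} = -51 + 3 D$ ($o{\left(D \right)} = 3 \left(D - 17\right) = 3 \left(-17 + D\right) = -51 + 3 D$)
$O{\left(h \right)} = \sqrt{h}$ ($O{\left(h \right)} = \frac{2 h}{2 h} \sqrt{h} = 2 h \frac{1}{2 h} \sqrt{h} = 1 \sqrt{h} = \sqrt{h}$)
$\frac{o{\left(60 \right)}}{\left(-3\right)^{4}} - \frac{4836}{Z{\left(-9,O{\left(4 \right)} \right)}} = \frac{-51 + 3 \cdot 60}{\left(-3\right)^{4}} - \frac{4836}{\left(-9\right) \sqrt{4}} = \frac{-51 + 180}{81} - \frac{4836}{\left(-9\right) 2} = 129 \cdot \frac{1}{81} - \frac{4836}{-18} = \frac{43}{27} - - \frac{806}{3} = \frac{43}{27} + \frac{806}{3} = \frac{7297}{27}$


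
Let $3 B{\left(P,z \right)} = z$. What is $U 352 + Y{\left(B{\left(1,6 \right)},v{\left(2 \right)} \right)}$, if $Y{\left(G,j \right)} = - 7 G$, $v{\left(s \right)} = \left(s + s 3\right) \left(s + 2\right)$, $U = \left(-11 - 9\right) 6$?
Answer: $-42254$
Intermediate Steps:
$B{\left(P,z \right)} = \frac{z}{3}$
$U = -120$ ($U = \left(-20\right) 6 = -120$)
$v{\left(s \right)} = 4 s \left(2 + s\right)$ ($v{\left(s \right)} = \left(s + 3 s\right) \left(2 + s\right) = 4 s \left(2 + s\right)$)
$U 352 + Y{\left(B{\left(1,6 \right)},v{\left(2 \right)} \right)} = \left(-120\right) 352 - 7 \cdot \frac{1}{3} \cdot 6 = -42240 - 14 = -42254$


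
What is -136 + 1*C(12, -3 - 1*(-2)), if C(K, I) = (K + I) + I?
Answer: -126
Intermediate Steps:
C(K, I) = K + 2*I (C(K, I) = (I + K) + I = K + 2*I)
-136 + 1*C(12, -3 - 1*(-2)) = -136 + 1*(12 + 2*(-3 - 1*(-2))) = -136 + 1*(12 + 2*(-3 + 2)) = -136 + 1*(12 + 2*(-1)) = -136 + 1*(12 - 2) = -136 + 1*10 = -136 + 10 = -126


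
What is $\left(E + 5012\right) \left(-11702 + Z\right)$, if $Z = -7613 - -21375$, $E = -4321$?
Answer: $1423460$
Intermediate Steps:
$Z = 13762$ ($Z = -7613 + 21375 = 13762$)
$\left(E + 5012\right) \left(-11702 + Z\right) = \left(-4321 + 5012\right) \left(-11702 + 13762\right) = 691 \cdot 2060 = 1423460$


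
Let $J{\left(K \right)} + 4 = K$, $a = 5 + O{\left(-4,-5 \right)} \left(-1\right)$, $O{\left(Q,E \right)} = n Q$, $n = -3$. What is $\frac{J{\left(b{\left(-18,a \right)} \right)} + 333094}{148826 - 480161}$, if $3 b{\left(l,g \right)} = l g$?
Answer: $- \frac{111044}{110445} \approx -1.0054$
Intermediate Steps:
$O{\left(Q,E \right)} = - 3 Q$
$a = -7$ ($a = 5 + \left(-3\right) \left(-4\right) \left(-1\right) = 5 + 12 \left(-1\right) = 5 - 12 = -7$)
$b{\left(l,g \right)} = \frac{g l}{3}$ ($b{\left(l,g \right)} = \frac{l g}{3} = \frac{g l}{3}$)
$J{\left(K \right)} = -4 + K$
$\frac{J{\left(b{\left(-18,a \right)} \right)} + 333094}{148826 - 480161} = \frac{\left(-4 + \frac{1}{3} \left(-7\right) \left(-18\right)\right) + 333094}{148826 - 480161} = \frac{\left(-4 + 42\right) + 333094}{-331335} = \left(38 + 333094\right) \left(- \frac{1}{331335}\right) = 333132 \left(- \frac{1}{331335}\right) = - \frac{111044}{110445}$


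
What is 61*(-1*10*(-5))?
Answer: 3050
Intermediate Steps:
61*(-1*10*(-5)) = 61*(-10*(-5)) = 61*50 = 3050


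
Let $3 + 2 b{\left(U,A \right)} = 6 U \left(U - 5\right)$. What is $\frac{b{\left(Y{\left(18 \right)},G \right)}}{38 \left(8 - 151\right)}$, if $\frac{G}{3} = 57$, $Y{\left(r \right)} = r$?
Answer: $- \frac{1401}{10868} \approx -0.12891$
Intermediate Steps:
$G = 171$ ($G = 3 \cdot 57 = 171$)
$b{\left(U,A \right)} = - \frac{3}{2} + 3 U \left(-5 + U\right)$ ($b{\left(U,A \right)} = - \frac{3}{2} + \frac{6 U \left(U - 5\right)}{2} = - \frac{3}{2} + \frac{6 U \left(-5 + U\right)}{2} = - \frac{3}{2} + 3 U \left(-5 + U\right)$)
$\frac{b{\left(Y{\left(18 \right)},G \right)}}{38 \left(8 - 151\right)} = \frac{- \frac{3}{2} - 270 + 3 \cdot 18^{2}}{38 \left(8 - 151\right)} = \frac{- \frac{3}{2} - 270 + 3 \cdot 324}{38 \left(-143\right)} = \frac{- \frac{3}{2} - 270 + 972}{-5434} = \frac{1401}{2} \left(- \frac{1}{5434}\right) = - \frac{1401}{10868}$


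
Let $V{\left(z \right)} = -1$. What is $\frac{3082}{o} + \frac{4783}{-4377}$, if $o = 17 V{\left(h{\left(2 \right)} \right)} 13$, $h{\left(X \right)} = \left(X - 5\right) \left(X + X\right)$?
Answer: $- \frac{14546957}{967317} \approx -15.038$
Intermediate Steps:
$h{\left(X \right)} = 2 X \left(-5 + X\right)$ ($h{\left(X \right)} = \left(-5 + X\right) 2 X = 2 X \left(-5 + X\right)$)
$o = -221$ ($o = 17 \left(-1\right) 13 = \left(-17\right) 13 = -221$)
$\frac{3082}{o} + \frac{4783}{-4377} = \frac{3082}{-221} + \frac{4783}{-4377} = 3082 \left(- \frac{1}{221}\right) + 4783 \left(- \frac{1}{4377}\right) = - \frac{3082}{221} - \frac{4783}{4377} = - \frac{14546957}{967317}$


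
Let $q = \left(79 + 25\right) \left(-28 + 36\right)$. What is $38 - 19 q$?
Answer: $-15770$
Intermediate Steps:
$q = 832$ ($q = 104 \cdot 8 = 832$)
$38 - 19 q = 38 - 15808 = -15770$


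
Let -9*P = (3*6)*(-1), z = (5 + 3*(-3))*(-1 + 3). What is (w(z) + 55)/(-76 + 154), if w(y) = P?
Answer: 19/26 ≈ 0.73077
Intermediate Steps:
z = -8 (z = (5 - 9)*2 = -4*2 = -8)
P = 2 (P = -3*6*(-1)/9 = -2*(-1) = -⅑*(-18) = 2)
w(y) = 2
(w(z) + 55)/(-76 + 154) = (2 + 55)/(-76 + 154) = 57/78 = (1/78)*57 = 19/26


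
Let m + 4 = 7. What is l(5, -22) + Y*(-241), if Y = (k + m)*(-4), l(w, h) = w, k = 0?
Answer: 2897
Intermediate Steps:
m = 3 (m = -4 + 7 = 3)
Y = -12 (Y = (0 + 3)*(-4) = 3*(-4) = -12)
l(5, -22) + Y*(-241) = 5 - 12*(-241) = 5 + 2892 = 2897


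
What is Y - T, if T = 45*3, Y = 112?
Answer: -23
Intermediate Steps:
T = 135
Y - T = 112 - 1*135 = 112 - 135 = -23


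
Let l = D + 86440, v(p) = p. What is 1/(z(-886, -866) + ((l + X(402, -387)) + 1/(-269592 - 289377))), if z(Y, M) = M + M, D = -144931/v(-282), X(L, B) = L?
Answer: 52543086/4498946028079 ≈ 1.1679e-5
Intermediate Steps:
D = 144931/282 (D = -144931/(-282) = -144931*(-1/282) = 144931/282 ≈ 513.94)
z(Y, M) = 2*M
l = 24521011/282 (l = 144931/282 + 86440 = 24521011/282 ≈ 86954.)
1/(z(-886, -866) + ((l + X(402, -387)) + 1/(-269592 - 289377))) = 1/(2*(-866) + ((24521011/282 + 402) + 1/(-269592 - 289377))) = 1/(-1732 + (24634375/282 + 1/(-558969))) = 1/(-1732 + (24634375/282 - 1/558969)) = 1/(-1732 + 4589950653031/52543086) = 1/(4498946028079/52543086) = 52543086/4498946028079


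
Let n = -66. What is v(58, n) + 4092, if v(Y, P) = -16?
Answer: 4076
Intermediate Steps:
v(58, n) + 4092 = -16 + 4092 = 4076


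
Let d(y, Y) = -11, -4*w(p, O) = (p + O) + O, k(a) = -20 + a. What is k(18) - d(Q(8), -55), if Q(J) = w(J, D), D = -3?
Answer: 9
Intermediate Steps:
w(p, O) = -O/2 - p/4 (w(p, O) = -((p + O) + O)/4 = -((O + p) + O)/4 = -(p + 2*O)/4 = -O/2 - p/4)
Q(J) = 3/2 - J/4 (Q(J) = -½*(-3) - J/4 = 3/2 - J/4)
k(18) - d(Q(8), -55) = (-20 + 18) - 1*(-11) = -2 + 11 = 9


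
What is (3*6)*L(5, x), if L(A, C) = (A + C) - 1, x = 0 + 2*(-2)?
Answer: 0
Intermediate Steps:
x = -4 (x = 0 - 4 = -4)
L(A, C) = -1 + A + C
(3*6)*L(5, x) = (3*6)*(-1 + 5 - 4) = 18*0 = 0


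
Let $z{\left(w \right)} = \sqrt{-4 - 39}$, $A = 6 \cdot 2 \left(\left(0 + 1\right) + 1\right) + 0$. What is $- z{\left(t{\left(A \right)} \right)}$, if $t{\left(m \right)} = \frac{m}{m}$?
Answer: $- i \sqrt{43} \approx - 6.5574 i$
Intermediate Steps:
$A = 24$ ($A = 6 \cdot 2 \left(1 + 1\right) + 0 = 6 \cdot 2 \cdot 2 + 0 = 6 \cdot 4 + 0 = 24 + 0 = 24$)
$t{\left(m \right)} = 1$
$z{\left(w \right)} = i \sqrt{43}$ ($z{\left(w \right)} = \sqrt{-43} = i \sqrt{43}$)
$- z{\left(t{\left(A \right)} \right)} = - i \sqrt{43}$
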